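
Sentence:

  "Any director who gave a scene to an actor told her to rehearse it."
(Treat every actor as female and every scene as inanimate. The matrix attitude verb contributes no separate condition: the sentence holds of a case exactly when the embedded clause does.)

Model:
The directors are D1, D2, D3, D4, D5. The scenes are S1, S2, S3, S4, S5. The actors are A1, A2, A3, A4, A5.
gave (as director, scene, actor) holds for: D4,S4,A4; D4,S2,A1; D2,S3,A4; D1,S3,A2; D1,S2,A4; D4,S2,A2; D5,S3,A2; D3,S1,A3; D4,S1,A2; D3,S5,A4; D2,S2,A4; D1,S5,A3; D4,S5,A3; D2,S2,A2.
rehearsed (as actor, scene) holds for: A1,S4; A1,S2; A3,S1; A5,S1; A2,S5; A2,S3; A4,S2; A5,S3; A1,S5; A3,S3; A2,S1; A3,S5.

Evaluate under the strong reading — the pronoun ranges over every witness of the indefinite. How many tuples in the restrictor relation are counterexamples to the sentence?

"her" takes "an actor" as antecedent and "it" takes "a scene"; both are donkey pronouns co-varying with the restrictor.
Strong reading: for every (d,s,a) with gave(d,s,a), rehearsed(a,s).
Restrictor triples: (D1,S2,A4)→rehearsed(A4,S2) ✓  (D1,S3,A2)→rehearsed(A2,S3) ✓  (D1,S5,A3)→rehearsed(A3,S5) ✓  (D2,S2,A2)→rehearsed(A2,S2) ✗  (D2,S2,A4)→rehearsed(A4,S2) ✓  (D2,S3,A4)→rehearsed(A4,S3) ✗  (D3,S1,A3)→rehearsed(A3,S1) ✓  (D3,S5,A4)→rehearsed(A4,S5) ✗  (D4,S1,A2)→rehearsed(A2,S1) ✓  (D4,S2,A1)→rehearsed(A1,S2) ✓  (D4,S2,A2)→rehearsed(A2,S2) ✗  (D4,S4,A4)→rehearsed(A4,S4) ✗  (D4,S5,A3)→rehearsed(A3,S5) ✓  (D5,S3,A2)→rehearsed(A2,S3) ✓
Counterexamples (restrictor triples failing the scope): 5.

5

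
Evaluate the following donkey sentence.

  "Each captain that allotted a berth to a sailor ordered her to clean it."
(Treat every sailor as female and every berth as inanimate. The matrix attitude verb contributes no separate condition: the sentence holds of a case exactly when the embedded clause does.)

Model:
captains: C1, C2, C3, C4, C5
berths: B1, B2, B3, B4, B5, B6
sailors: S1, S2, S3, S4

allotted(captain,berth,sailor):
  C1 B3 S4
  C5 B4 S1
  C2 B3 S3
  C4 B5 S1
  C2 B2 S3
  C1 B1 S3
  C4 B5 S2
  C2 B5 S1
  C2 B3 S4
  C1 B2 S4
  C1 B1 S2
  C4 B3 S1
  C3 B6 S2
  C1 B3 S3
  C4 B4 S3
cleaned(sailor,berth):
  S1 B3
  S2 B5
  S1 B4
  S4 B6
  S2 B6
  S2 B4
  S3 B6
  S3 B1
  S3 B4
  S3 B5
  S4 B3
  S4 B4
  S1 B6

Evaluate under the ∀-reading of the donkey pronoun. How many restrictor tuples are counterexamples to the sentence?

"her" takes "a sailor" as antecedent and "it" takes "a berth"; both are donkey pronouns co-varying with the restrictor.
Strong reading: for every (c,b,s) with allotted(c,b,s), cleaned(s,b).
Restrictor triples: (C1,B1,S2)→cleaned(S2,B1) ✗  (C1,B1,S3)→cleaned(S3,B1) ✓  (C1,B2,S4)→cleaned(S4,B2) ✗  (C1,B3,S3)→cleaned(S3,B3) ✗  (C1,B3,S4)→cleaned(S4,B3) ✓  (C2,B2,S3)→cleaned(S3,B2) ✗  (C2,B3,S3)→cleaned(S3,B3) ✗  (C2,B3,S4)→cleaned(S4,B3) ✓  (C2,B5,S1)→cleaned(S1,B5) ✗  (C3,B6,S2)→cleaned(S2,B6) ✓  (C4,B3,S1)→cleaned(S1,B3) ✓  (C4,B4,S3)→cleaned(S3,B4) ✓  (C4,B5,S1)→cleaned(S1,B5) ✗  (C4,B5,S2)→cleaned(S2,B5) ✓  (C5,B4,S1)→cleaned(S1,B4) ✓
Counterexamples (restrictor triples failing the scope): 7.

7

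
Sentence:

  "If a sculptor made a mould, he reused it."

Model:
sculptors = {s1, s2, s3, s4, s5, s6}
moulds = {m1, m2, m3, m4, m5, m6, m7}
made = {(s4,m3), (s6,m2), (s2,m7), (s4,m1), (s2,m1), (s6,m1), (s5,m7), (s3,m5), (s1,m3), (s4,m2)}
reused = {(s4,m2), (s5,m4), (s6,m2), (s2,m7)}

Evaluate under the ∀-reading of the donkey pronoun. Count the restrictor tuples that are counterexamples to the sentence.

7

"it" takes "a mould" as antecedent — a donkey pronoun bound across the clause boundary.
Strong reading: for every (s,m) with made(s,m), reused(s,m).
Restrictor pairs: (s1,m3) ✗  (s2,m1) ✗  (s2,m7) ✓  (s3,m5) ✗  (s4,m1) ✗  (s4,m2) ✓  (s4,m3) ✗  (s5,m7) ✗  (s6,m1) ✗  (s6,m2) ✓
Counterexamples (restrictor pairs failing the scope): 7.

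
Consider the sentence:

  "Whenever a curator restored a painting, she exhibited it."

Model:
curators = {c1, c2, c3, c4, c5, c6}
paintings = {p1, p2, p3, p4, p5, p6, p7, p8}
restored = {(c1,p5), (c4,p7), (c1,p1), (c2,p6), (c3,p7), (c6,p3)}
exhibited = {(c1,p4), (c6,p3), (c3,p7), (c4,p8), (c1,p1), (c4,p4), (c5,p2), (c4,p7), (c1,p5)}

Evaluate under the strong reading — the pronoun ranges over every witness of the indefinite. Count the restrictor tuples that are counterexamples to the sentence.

"it" takes "a painting" as antecedent — a donkey pronoun bound across the clause boundary.
Strong reading: for every (c,p) with restored(c,p), exhibited(c,p).
Restrictor pairs: (c1,p1) ✓  (c1,p5) ✓  (c2,p6) ✗  (c3,p7) ✓  (c4,p7) ✓  (c6,p3) ✓
Counterexamples (restrictor pairs failing the scope): 1.

1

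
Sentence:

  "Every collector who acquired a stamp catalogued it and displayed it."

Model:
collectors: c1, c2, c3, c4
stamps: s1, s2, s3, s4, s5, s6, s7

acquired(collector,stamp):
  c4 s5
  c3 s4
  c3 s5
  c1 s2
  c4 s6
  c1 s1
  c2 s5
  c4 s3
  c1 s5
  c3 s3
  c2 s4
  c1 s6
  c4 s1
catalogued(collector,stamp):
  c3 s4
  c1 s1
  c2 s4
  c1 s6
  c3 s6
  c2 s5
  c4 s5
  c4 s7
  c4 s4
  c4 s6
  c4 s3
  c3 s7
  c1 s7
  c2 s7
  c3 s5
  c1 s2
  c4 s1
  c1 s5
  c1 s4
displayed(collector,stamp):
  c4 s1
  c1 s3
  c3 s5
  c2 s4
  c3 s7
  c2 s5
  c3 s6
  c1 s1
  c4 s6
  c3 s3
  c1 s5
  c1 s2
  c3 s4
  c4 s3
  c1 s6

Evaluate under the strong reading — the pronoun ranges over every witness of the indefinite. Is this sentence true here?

False

"it" takes "a stamp" as antecedent — a donkey pronoun bound across the clause boundary.
Strong reading: for every (c,s) with acquired(c,s), catalogued(c,s) ∧ displayed(c,s).
Restrictor pairs: (c1,s1) ✓  (c1,s2) ✓  (c1,s5) ✓  (c1,s6) ✓  (c2,s4) ✓  (c2,s5) ✓  (c3,s3) ✗  (c3,s4) ✓  (c3,s5) ✓  (c4,s1) ✓  (c4,s3) ✓  (c4,s5) ✗  (c4,s6) ✓
Counterexample: (c3,s3) is in acquired but fails the scope.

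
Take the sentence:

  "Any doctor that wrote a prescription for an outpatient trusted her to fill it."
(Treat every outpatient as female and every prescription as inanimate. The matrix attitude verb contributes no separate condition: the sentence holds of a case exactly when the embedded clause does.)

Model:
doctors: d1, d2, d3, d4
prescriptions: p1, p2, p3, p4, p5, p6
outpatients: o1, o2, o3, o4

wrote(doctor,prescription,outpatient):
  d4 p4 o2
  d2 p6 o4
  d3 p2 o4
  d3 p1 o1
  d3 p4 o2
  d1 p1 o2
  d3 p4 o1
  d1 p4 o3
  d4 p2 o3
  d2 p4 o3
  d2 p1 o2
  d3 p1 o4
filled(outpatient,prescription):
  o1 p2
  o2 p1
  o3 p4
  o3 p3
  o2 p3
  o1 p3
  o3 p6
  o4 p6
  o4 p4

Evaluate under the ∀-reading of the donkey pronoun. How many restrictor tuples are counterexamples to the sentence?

7

"her" takes "an outpatient" as antecedent and "it" takes "a prescription"; both are donkey pronouns co-varying with the restrictor.
Strong reading: for every (d,p,o) with wrote(d,p,o), filled(o,p).
Restrictor triples: (d1,p1,o2)→filled(o2,p1) ✓  (d1,p4,o3)→filled(o3,p4) ✓  (d2,p1,o2)→filled(o2,p1) ✓  (d2,p4,o3)→filled(o3,p4) ✓  (d2,p6,o4)→filled(o4,p6) ✓  (d3,p1,o1)→filled(o1,p1) ✗  (d3,p1,o4)→filled(o4,p1) ✗  (d3,p2,o4)→filled(o4,p2) ✗  (d3,p4,o1)→filled(o1,p4) ✗  (d3,p4,o2)→filled(o2,p4) ✗  (d4,p2,o3)→filled(o3,p2) ✗  (d4,p4,o2)→filled(o2,p4) ✗
Counterexamples (restrictor triples failing the scope): 7.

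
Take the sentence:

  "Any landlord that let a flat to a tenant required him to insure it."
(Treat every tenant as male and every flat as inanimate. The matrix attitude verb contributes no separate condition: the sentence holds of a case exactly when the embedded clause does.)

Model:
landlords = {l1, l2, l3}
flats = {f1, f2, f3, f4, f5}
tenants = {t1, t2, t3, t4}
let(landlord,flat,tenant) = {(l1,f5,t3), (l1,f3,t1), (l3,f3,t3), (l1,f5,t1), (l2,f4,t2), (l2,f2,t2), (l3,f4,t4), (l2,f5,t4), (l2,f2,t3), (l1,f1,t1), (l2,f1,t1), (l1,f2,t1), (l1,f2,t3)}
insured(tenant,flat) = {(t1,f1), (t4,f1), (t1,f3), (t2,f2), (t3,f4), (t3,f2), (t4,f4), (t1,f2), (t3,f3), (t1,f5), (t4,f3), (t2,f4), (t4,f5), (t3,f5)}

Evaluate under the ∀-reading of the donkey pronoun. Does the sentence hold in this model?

True

"him" takes "a tenant" as antecedent and "it" takes "a flat"; both are donkey pronouns co-varying with the restrictor.
Strong reading: for every (l,f,t) with let(l,f,t), insured(t,f).
Restrictor triples: (l1,f1,t1)→insured(t1,f1) ✓  (l1,f2,t1)→insured(t1,f2) ✓  (l1,f2,t3)→insured(t3,f2) ✓  (l1,f3,t1)→insured(t1,f3) ✓  (l1,f5,t1)→insured(t1,f5) ✓  (l1,f5,t3)→insured(t3,f5) ✓  (l2,f1,t1)→insured(t1,f1) ✓  (l2,f2,t2)→insured(t2,f2) ✓  (l2,f2,t3)→insured(t3,f2) ✓  (l2,f4,t2)→insured(t2,f4) ✓  (l2,f5,t4)→insured(t4,f5) ✓  (l3,f3,t3)→insured(t3,f3) ✓  (l3,f4,t4)→insured(t4,f4) ✓
Every restrictor triple satisfies the scope.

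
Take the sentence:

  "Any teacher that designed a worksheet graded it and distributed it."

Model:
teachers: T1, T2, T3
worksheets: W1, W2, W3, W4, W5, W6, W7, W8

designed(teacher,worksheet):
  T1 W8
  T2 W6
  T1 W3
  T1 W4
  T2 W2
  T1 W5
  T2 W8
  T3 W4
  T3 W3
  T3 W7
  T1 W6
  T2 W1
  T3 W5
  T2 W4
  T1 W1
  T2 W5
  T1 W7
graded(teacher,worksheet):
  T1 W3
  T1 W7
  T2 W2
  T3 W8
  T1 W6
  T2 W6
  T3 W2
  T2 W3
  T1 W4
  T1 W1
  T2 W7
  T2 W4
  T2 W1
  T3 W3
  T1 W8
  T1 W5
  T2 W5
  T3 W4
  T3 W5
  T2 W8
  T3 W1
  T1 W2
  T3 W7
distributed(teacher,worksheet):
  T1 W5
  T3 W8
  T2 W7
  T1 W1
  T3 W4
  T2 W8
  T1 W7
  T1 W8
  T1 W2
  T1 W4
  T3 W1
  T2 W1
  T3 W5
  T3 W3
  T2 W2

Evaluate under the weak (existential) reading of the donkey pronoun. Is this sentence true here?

"it" takes "a worksheet" as antecedent — a donkey pronoun bound across the clause boundary.
Weak reading: every teacher t with some designed-worksheet has at least one designed-worksheet w such that graded(t,w) ∧ distributed(t,w).
Per teacher: T1:✓  T2:✓  T3:✓
Every teacher in the restrictor has a witness.

True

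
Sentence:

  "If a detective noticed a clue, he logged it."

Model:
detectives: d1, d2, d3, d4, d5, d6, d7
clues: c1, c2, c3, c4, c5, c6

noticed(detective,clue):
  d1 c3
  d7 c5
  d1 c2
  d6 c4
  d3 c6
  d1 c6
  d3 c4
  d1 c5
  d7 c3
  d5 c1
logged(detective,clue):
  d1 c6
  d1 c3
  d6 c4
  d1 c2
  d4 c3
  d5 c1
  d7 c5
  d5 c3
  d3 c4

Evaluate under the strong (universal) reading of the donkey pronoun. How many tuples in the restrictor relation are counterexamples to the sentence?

"it" takes "a clue" as antecedent — a donkey pronoun bound across the clause boundary.
Strong reading: for every (d,c) with noticed(d,c), logged(d,c).
Restrictor pairs: (d1,c2) ✓  (d1,c3) ✓  (d1,c5) ✗  (d1,c6) ✓  (d3,c4) ✓  (d3,c6) ✗  (d5,c1) ✓  (d6,c4) ✓  (d7,c3) ✗  (d7,c5) ✓
Counterexamples (restrictor pairs failing the scope): 3.

3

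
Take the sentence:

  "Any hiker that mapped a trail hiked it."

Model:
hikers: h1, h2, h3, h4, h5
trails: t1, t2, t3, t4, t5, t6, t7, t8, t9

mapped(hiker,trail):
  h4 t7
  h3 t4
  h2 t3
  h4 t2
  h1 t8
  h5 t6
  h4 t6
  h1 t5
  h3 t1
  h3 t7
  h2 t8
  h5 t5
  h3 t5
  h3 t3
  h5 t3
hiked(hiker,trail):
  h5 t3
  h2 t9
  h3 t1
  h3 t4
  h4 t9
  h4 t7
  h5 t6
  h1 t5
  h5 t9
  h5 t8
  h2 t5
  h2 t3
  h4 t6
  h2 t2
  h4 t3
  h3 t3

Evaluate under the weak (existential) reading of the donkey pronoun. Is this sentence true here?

"it" takes "a trail" as antecedent — a donkey pronoun bound across the clause boundary.
Weak reading: every hiker h with some mapped-trail has at least one mapped-trail t such that hiked(h,t).
Per hiker: h1:✓  h2:✓  h3:✓  h4:✓  h5:✓
Every hiker in the restrictor has a witness.

True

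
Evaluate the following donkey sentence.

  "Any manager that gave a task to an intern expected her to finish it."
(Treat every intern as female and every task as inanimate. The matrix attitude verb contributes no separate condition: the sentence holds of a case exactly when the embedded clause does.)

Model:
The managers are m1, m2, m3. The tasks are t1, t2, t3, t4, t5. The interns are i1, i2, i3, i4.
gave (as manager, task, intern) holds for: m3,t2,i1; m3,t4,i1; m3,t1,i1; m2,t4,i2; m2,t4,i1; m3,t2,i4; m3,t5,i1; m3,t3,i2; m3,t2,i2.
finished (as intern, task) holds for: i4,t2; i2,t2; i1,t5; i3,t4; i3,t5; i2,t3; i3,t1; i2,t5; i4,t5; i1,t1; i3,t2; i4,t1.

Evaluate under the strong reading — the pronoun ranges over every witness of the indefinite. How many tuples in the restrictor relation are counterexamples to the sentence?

"her" takes "an intern" as antecedent and "it" takes "a task"; both are donkey pronouns co-varying with the restrictor.
Strong reading: for every (m,t,i) with gave(m,t,i), finished(i,t).
Restrictor triples: (m2,t4,i1)→finished(i1,t4) ✗  (m2,t4,i2)→finished(i2,t4) ✗  (m3,t1,i1)→finished(i1,t1) ✓  (m3,t2,i1)→finished(i1,t2) ✗  (m3,t2,i2)→finished(i2,t2) ✓  (m3,t2,i4)→finished(i4,t2) ✓  (m3,t3,i2)→finished(i2,t3) ✓  (m3,t4,i1)→finished(i1,t4) ✗  (m3,t5,i1)→finished(i1,t5) ✓
Counterexamples (restrictor triples failing the scope): 4.

4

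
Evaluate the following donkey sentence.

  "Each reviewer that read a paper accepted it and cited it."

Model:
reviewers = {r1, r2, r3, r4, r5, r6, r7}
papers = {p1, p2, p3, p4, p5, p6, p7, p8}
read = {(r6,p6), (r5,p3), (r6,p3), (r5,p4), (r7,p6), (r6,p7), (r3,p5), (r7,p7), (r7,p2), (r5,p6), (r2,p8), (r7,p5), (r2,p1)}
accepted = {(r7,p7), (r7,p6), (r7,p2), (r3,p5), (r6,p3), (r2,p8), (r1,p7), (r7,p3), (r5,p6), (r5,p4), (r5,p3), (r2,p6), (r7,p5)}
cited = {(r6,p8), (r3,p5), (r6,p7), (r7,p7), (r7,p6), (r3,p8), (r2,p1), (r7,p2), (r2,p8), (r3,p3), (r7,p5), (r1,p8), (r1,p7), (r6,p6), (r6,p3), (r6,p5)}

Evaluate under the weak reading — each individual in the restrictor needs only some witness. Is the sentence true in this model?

False

"it" takes "a paper" as antecedent — a donkey pronoun bound across the clause boundary.
Weak reading: every reviewer r with some read-paper has at least one read-paper p such that accepted(r,p) ∧ cited(r,p).
Per reviewer: r2:✓  r3:✓  r5:✗  r6:✓  r7:✓
r5 has no witness among its read-papers.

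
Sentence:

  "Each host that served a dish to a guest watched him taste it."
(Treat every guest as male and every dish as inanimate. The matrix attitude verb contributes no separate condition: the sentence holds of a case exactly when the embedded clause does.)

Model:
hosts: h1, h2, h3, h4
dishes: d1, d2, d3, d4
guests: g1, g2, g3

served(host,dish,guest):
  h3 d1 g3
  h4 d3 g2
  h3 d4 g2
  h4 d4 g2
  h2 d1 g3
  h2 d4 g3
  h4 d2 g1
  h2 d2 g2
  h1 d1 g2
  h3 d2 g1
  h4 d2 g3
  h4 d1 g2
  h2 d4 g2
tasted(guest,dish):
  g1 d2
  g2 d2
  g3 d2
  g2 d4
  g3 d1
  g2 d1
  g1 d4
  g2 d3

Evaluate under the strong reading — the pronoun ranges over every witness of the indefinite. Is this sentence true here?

False

"him" takes "a guest" as antecedent and "it" takes "a dish"; both are donkey pronouns co-varying with the restrictor.
Strong reading: for every (h,d,g) with served(h,d,g), tasted(g,d).
Restrictor triples: (h1,d1,g2)→tasted(g2,d1) ✓  (h2,d1,g3)→tasted(g3,d1) ✓  (h2,d2,g2)→tasted(g2,d2) ✓  (h2,d4,g2)→tasted(g2,d4) ✓  (h2,d4,g3)→tasted(g3,d4) ✗  (h3,d1,g3)→tasted(g3,d1) ✓  (h3,d2,g1)→tasted(g1,d2) ✓  (h3,d4,g2)→tasted(g2,d4) ✓  (h4,d1,g2)→tasted(g2,d1) ✓  (h4,d2,g1)→tasted(g1,d2) ✓  (h4,d2,g3)→tasted(g3,d2) ✓  (h4,d3,g2)→tasted(g2,d3) ✓  (h4,d4,g2)→tasted(g2,d4) ✓
Counterexample: (h2,d4,g3) — tasted(g3,d4) does not hold.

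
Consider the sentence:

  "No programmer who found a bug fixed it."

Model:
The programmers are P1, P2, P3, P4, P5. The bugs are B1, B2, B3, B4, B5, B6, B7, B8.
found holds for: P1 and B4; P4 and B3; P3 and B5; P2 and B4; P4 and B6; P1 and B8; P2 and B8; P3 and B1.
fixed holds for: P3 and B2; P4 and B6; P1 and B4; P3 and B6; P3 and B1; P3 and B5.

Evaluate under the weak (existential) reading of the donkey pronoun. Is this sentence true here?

"it" takes "a bug" as antecedent — a donkey pronoun bound across the clause boundary.
Truth condition: for no (p,b) with found(p,b) does fixed(p,b) hold.
Restrictor pairs — does the scope hold? (P1,B4):holds  (P1,B8):fails  (P2,B4):fails  (P2,B8):fails  (P3,B1):holds  (P3,B5):holds  (P4,B3):fails  (P4,B6):holds
Scope holds for 4 pair(s), so the sentence is false.

False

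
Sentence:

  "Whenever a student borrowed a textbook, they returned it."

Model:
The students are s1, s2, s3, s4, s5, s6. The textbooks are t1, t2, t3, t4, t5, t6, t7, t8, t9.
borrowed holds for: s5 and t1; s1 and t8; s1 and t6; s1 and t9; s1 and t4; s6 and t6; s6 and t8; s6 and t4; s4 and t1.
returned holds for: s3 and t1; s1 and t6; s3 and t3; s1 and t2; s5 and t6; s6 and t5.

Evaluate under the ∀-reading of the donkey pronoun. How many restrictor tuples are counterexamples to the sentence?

"it" takes "a textbook" as antecedent — a donkey pronoun bound across the clause boundary.
Strong reading: for every (s,t) with borrowed(s,t), returned(s,t).
Restrictor pairs: (s1,t4) ✗  (s1,t6) ✓  (s1,t8) ✗  (s1,t9) ✗  (s4,t1) ✗  (s5,t1) ✗  (s6,t4) ✗  (s6,t6) ✗  (s6,t8) ✗
Counterexamples (restrictor pairs failing the scope): 8.

8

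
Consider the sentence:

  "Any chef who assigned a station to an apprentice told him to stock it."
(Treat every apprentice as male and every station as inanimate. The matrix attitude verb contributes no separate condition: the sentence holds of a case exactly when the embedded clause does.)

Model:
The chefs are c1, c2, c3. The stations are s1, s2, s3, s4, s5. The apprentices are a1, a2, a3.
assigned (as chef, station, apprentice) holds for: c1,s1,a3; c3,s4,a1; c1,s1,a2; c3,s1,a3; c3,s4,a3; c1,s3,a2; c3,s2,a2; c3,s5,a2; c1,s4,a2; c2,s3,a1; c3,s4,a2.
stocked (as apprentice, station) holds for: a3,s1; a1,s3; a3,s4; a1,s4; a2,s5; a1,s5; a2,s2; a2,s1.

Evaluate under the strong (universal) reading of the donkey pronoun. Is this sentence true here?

"him" takes "an apprentice" as antecedent and "it" takes "a station"; both are donkey pronouns co-varying with the restrictor.
Strong reading: for every (c,s,a) with assigned(c,s,a), stocked(a,s).
Restrictor triples: (c1,s1,a2)→stocked(a2,s1) ✓  (c1,s1,a3)→stocked(a3,s1) ✓  (c1,s3,a2)→stocked(a2,s3) ✗  (c1,s4,a2)→stocked(a2,s4) ✗  (c2,s3,a1)→stocked(a1,s3) ✓  (c3,s1,a3)→stocked(a3,s1) ✓  (c3,s2,a2)→stocked(a2,s2) ✓  (c3,s4,a1)→stocked(a1,s4) ✓  (c3,s4,a2)→stocked(a2,s4) ✗  (c3,s4,a3)→stocked(a3,s4) ✓  (c3,s5,a2)→stocked(a2,s5) ✓
Counterexample: (c1,s3,a2) — stocked(a2,s3) does not hold.

False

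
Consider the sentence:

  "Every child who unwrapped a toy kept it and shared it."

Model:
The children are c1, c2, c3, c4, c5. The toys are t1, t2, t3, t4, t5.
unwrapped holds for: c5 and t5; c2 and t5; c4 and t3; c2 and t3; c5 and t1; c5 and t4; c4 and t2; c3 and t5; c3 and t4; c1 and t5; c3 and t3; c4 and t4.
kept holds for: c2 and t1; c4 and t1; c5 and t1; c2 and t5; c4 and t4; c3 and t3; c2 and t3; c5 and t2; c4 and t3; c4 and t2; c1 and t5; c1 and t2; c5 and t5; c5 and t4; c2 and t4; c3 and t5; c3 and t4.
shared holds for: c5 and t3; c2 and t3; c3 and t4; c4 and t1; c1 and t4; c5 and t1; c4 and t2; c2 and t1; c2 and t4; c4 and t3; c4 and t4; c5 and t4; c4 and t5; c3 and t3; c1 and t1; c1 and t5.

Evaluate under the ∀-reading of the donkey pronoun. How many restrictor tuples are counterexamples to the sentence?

"it" takes "a toy" as antecedent — a donkey pronoun bound across the clause boundary.
Strong reading: for every (c,t) with unwrapped(c,t), kept(c,t) ∧ shared(c,t).
Restrictor pairs: (c1,t5) ✓  (c2,t3) ✓  (c2,t5) ✗  (c3,t3) ✓  (c3,t4) ✓  (c3,t5) ✗  (c4,t2) ✓  (c4,t3) ✓  (c4,t4) ✓  (c5,t1) ✓  (c5,t4) ✓  (c5,t5) ✗
Counterexamples (restrictor pairs failing the scope): 3.

3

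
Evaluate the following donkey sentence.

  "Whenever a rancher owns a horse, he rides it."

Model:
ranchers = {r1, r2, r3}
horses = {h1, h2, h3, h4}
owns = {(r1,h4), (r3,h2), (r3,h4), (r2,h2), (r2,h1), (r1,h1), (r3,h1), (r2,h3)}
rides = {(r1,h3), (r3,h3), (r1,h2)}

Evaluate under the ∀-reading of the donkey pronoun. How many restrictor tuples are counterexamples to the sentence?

8

"it" takes "a horse" as antecedent — a donkey pronoun bound across the clause boundary.
Strong reading: for every (r,h) with owns(r,h), rides(r,h).
Restrictor pairs: (r1,h1) ✗  (r1,h4) ✗  (r2,h1) ✗  (r2,h2) ✗  (r2,h3) ✗  (r3,h1) ✗  (r3,h2) ✗  (r3,h4) ✗
Counterexamples (restrictor pairs failing the scope): 8.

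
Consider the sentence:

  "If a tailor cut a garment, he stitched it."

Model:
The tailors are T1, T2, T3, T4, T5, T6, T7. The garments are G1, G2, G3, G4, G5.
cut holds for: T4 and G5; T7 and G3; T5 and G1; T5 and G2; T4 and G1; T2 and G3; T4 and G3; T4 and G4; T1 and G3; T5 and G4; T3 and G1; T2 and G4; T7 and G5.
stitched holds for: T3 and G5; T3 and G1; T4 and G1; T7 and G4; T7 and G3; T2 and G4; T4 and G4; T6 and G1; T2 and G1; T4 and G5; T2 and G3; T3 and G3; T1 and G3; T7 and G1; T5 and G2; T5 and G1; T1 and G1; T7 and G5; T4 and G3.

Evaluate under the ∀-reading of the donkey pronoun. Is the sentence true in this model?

"it" takes "a garment" as antecedent — a donkey pronoun bound across the clause boundary.
Strong reading: for every (t,g) with cut(t,g), stitched(t,g).
Restrictor pairs: (T1,G3) ✓  (T2,G3) ✓  (T2,G4) ✓  (T3,G1) ✓  (T4,G1) ✓  (T4,G3) ✓  (T4,G4) ✓  (T4,G5) ✓  (T5,G1) ✓  (T5,G2) ✓  (T5,G4) ✗  (T7,G3) ✓  (T7,G5) ✓
Counterexample: (T5,G4) is in cut but fails the scope.

False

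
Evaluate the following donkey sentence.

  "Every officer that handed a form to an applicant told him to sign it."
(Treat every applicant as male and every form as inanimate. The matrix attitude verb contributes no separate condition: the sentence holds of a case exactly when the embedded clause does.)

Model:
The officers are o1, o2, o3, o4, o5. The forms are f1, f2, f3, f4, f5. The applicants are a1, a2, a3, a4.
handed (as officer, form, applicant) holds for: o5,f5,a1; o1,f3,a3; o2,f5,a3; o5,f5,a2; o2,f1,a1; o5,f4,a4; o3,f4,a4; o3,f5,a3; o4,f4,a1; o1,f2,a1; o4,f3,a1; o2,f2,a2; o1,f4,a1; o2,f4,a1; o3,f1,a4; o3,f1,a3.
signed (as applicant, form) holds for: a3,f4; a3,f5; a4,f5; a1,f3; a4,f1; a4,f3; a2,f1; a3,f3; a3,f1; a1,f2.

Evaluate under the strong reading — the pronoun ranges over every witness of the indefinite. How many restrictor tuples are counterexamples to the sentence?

9

"him" takes "an applicant" as antecedent and "it" takes "a form"; both are donkey pronouns co-varying with the restrictor.
Strong reading: for every (o,f,a) with handed(o,f,a), signed(a,f).
Restrictor triples: (o1,f2,a1)→signed(a1,f2) ✓  (o1,f3,a3)→signed(a3,f3) ✓  (o1,f4,a1)→signed(a1,f4) ✗  (o2,f1,a1)→signed(a1,f1) ✗  (o2,f2,a2)→signed(a2,f2) ✗  (o2,f4,a1)→signed(a1,f4) ✗  (o2,f5,a3)→signed(a3,f5) ✓  (o3,f1,a3)→signed(a3,f1) ✓  (o3,f1,a4)→signed(a4,f1) ✓  (o3,f4,a4)→signed(a4,f4) ✗  (o3,f5,a3)→signed(a3,f5) ✓  (o4,f3,a1)→signed(a1,f3) ✓  (o4,f4,a1)→signed(a1,f4) ✗  (o5,f4,a4)→signed(a4,f4) ✗  (o5,f5,a1)→signed(a1,f5) ✗  (o5,f5,a2)→signed(a2,f5) ✗
Counterexamples (restrictor triples failing the scope): 9.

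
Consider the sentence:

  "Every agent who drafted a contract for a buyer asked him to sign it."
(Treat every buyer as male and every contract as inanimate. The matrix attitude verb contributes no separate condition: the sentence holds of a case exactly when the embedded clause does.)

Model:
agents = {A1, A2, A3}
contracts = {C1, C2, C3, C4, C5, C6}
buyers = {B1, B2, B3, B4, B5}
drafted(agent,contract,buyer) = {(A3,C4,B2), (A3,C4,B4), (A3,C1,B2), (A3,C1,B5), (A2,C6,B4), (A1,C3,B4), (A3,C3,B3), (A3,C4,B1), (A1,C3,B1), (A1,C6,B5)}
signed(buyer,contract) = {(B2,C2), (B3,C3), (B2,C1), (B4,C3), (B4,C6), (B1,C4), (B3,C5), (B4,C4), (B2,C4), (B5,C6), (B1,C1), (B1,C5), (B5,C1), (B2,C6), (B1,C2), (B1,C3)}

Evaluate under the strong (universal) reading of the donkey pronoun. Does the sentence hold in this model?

"him" takes "a buyer" as antecedent and "it" takes "a contract"; both are donkey pronouns co-varying with the restrictor.
Strong reading: for every (a,c,b) with drafted(a,c,b), signed(b,c).
Restrictor triples: (A1,C3,B1)→signed(B1,C3) ✓  (A1,C3,B4)→signed(B4,C3) ✓  (A1,C6,B5)→signed(B5,C6) ✓  (A2,C6,B4)→signed(B4,C6) ✓  (A3,C1,B2)→signed(B2,C1) ✓  (A3,C1,B5)→signed(B5,C1) ✓  (A3,C3,B3)→signed(B3,C3) ✓  (A3,C4,B1)→signed(B1,C4) ✓  (A3,C4,B2)→signed(B2,C4) ✓  (A3,C4,B4)→signed(B4,C4) ✓
Every restrictor triple satisfies the scope.

True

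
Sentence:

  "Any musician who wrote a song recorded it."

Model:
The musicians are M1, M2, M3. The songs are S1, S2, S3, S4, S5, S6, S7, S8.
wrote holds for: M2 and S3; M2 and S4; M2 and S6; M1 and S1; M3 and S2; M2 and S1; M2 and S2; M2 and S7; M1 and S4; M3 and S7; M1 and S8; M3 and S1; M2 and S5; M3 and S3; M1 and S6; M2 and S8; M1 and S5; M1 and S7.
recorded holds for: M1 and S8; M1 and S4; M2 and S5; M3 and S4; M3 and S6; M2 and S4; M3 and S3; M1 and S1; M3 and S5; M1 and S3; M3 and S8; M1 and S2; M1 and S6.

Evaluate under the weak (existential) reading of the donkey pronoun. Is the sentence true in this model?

"it" takes "a song" as antecedent — a donkey pronoun bound across the clause boundary.
Weak reading: every musician m with some wrote-song has at least one wrote-song s such that recorded(m,s).
Per musician: M1:✓  M2:✓  M3:✓
Every musician in the restrictor has a witness.

True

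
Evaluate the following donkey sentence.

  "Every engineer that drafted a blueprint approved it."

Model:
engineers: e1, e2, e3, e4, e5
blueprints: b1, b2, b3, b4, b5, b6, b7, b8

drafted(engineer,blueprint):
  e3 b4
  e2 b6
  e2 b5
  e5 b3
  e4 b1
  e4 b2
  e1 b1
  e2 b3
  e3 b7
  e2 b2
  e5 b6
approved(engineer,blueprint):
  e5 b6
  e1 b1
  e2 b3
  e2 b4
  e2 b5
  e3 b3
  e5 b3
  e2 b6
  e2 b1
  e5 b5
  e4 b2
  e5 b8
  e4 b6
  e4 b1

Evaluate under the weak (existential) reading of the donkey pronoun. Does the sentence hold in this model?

"it" takes "a blueprint" as antecedent — a donkey pronoun bound across the clause boundary.
Weak reading: every engineer e with some drafted-blueprint has at least one drafted-blueprint b such that approved(e,b).
Per engineer: e1:✓  e2:✓  e3:✗  e4:✓  e5:✓
e3 has no witness among its drafted-blueprints.

False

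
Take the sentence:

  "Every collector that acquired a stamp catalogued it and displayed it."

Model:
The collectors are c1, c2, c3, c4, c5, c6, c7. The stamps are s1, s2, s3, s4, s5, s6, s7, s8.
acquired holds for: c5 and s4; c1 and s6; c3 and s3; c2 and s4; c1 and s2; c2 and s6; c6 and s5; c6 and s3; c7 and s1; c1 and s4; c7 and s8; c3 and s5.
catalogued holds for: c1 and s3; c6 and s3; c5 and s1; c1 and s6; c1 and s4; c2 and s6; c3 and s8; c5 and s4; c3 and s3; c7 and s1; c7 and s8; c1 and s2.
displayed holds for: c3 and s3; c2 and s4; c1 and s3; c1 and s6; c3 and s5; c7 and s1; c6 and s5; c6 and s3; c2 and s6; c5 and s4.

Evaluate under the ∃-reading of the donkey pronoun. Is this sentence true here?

True

"it" takes "a stamp" as antecedent — a donkey pronoun bound across the clause boundary.
Weak reading: every collector c with some acquired-stamp has at least one acquired-stamp s such that catalogued(c,s) ∧ displayed(c,s).
Per collector: c1:✓  c2:✓  c3:✓  c5:✓  c6:✓  c7:✓
Every collector in the restrictor has a witness.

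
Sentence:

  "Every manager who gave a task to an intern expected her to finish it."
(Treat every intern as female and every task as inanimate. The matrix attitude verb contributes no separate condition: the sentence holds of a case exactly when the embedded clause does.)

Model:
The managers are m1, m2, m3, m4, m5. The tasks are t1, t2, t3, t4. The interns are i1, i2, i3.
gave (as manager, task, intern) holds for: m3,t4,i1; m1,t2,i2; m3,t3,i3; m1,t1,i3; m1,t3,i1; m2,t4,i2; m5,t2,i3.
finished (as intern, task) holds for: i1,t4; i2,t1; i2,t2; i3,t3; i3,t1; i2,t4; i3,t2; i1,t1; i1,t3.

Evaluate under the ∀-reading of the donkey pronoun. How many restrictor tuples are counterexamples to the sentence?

"her" takes "an intern" as antecedent and "it" takes "a task"; both are donkey pronouns co-varying with the restrictor.
Strong reading: for every (m,t,i) with gave(m,t,i), finished(i,t).
Restrictor triples: (m1,t1,i3)→finished(i3,t1) ✓  (m1,t2,i2)→finished(i2,t2) ✓  (m1,t3,i1)→finished(i1,t3) ✓  (m2,t4,i2)→finished(i2,t4) ✓  (m3,t3,i3)→finished(i3,t3) ✓  (m3,t4,i1)→finished(i1,t4) ✓  (m5,t2,i3)→finished(i3,t2) ✓
Counterexamples (restrictor triples failing the scope): 0.

0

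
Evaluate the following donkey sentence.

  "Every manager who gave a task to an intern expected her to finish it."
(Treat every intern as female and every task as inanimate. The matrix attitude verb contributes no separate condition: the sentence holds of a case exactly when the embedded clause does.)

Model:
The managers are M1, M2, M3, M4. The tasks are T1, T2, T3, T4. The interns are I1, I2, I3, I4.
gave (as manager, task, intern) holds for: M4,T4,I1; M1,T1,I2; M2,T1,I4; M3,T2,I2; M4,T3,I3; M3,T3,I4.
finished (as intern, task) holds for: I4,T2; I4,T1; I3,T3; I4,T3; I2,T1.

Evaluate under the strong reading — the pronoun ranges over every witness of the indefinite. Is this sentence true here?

"her" takes "an intern" as antecedent and "it" takes "a task"; both are donkey pronouns co-varying with the restrictor.
Strong reading: for every (m,t,i) with gave(m,t,i), finished(i,t).
Restrictor triples: (M1,T1,I2)→finished(I2,T1) ✓  (M2,T1,I4)→finished(I4,T1) ✓  (M3,T2,I2)→finished(I2,T2) ✗  (M3,T3,I4)→finished(I4,T3) ✓  (M4,T3,I3)→finished(I3,T3) ✓  (M4,T4,I1)→finished(I1,T4) ✗
Counterexample: (M3,T2,I2) — finished(I2,T2) does not hold.

False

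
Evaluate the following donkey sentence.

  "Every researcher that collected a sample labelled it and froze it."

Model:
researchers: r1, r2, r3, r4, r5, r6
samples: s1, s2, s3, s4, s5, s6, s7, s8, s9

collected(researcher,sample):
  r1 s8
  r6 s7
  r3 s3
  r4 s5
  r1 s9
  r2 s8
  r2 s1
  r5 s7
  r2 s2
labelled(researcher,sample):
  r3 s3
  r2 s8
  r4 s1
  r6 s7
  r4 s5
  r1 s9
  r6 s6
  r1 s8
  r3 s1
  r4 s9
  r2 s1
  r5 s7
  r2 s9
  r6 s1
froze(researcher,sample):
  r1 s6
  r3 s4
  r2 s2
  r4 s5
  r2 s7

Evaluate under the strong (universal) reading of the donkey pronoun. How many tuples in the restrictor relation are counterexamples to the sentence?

"it" takes "a sample" as antecedent — a donkey pronoun bound across the clause boundary.
Strong reading: for every (r,s) with collected(r,s), labelled(r,s) ∧ froze(r,s).
Restrictor pairs: (r1,s8) ✗  (r1,s9) ✗  (r2,s1) ✗  (r2,s2) ✗  (r2,s8) ✗  (r3,s3) ✗  (r4,s5) ✓  (r5,s7) ✗  (r6,s7) ✗
Counterexamples (restrictor pairs failing the scope): 8.

8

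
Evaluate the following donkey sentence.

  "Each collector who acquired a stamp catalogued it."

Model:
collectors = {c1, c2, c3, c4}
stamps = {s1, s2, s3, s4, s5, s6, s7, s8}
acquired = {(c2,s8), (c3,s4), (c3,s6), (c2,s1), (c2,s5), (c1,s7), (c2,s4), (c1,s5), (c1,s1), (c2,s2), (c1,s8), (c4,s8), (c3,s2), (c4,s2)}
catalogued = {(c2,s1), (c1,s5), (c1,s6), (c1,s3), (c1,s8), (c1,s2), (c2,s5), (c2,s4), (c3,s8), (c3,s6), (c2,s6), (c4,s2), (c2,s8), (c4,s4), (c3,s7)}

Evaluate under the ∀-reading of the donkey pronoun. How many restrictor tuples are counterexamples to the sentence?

"it" takes "a stamp" as antecedent — a donkey pronoun bound across the clause boundary.
Strong reading: for every (c,s) with acquired(c,s), catalogued(c,s).
Restrictor pairs: (c1,s1) ✗  (c1,s5) ✓  (c1,s7) ✗  (c1,s8) ✓  (c2,s1) ✓  (c2,s2) ✗  (c2,s4) ✓  (c2,s5) ✓  (c2,s8) ✓  (c3,s2) ✗  (c3,s4) ✗  (c3,s6) ✓  (c4,s2) ✓  (c4,s8) ✗
Counterexamples (restrictor pairs failing the scope): 6.

6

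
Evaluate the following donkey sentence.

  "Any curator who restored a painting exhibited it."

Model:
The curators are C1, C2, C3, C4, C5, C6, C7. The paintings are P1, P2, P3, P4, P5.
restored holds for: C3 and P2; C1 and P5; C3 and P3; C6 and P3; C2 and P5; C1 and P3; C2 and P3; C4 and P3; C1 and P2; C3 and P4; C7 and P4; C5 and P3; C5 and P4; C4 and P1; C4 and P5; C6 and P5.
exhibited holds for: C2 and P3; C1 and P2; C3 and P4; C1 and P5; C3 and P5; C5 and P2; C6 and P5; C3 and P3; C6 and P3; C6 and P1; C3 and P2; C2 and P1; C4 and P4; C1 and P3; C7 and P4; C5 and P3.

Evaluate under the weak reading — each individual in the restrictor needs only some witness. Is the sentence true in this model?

False

"it" takes "a painting" as antecedent — a donkey pronoun bound across the clause boundary.
Weak reading: every curator c with some restored-painting has at least one restored-painting p such that exhibited(c,p).
Per curator: C1:✓  C2:✓  C3:✓  C4:✗  C5:✓  C6:✓  C7:✓
C4 has no witness among its restored-paintings.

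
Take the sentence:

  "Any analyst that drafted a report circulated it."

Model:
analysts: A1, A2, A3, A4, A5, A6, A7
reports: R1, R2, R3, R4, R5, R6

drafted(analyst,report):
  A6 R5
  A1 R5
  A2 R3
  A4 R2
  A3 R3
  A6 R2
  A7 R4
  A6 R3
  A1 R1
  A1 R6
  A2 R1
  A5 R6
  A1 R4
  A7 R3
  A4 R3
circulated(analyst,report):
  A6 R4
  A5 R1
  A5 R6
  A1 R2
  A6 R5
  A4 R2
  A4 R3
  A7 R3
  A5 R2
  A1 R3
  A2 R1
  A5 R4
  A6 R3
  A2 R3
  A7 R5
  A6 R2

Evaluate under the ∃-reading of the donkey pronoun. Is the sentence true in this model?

"it" takes "a report" as antecedent — a donkey pronoun bound across the clause boundary.
Weak reading: every analyst a with some drafted-report has at least one drafted-report r such that circulated(a,r).
Per analyst: A1:✗  A2:✓  A3:✗  A4:✓  A5:✓  A6:✓  A7:✓
A1 has no witness among its drafted-reports.

False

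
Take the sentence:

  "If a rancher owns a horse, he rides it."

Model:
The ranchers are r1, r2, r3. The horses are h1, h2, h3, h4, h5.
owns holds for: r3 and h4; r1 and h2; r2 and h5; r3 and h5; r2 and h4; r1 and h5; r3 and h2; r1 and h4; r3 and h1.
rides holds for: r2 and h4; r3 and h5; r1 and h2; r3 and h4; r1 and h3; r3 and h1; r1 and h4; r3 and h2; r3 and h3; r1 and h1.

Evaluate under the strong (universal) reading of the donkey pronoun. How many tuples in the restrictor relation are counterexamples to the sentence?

2

"it" takes "a horse" as antecedent — a donkey pronoun bound across the clause boundary.
Strong reading: for every (r,h) with owns(r,h), rides(r,h).
Restrictor pairs: (r1,h2) ✓  (r1,h4) ✓  (r1,h5) ✗  (r2,h4) ✓  (r2,h5) ✗  (r3,h1) ✓  (r3,h2) ✓  (r3,h4) ✓  (r3,h5) ✓
Counterexamples (restrictor pairs failing the scope): 2.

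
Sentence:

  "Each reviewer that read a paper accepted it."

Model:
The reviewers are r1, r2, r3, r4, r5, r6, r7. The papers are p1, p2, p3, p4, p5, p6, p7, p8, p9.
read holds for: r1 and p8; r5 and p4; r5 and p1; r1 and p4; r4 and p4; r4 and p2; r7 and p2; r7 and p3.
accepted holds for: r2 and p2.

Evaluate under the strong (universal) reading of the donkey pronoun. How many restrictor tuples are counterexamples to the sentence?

8

"it" takes "a paper" as antecedent — a donkey pronoun bound across the clause boundary.
Strong reading: for every (r,p) with read(r,p), accepted(r,p).
Restrictor pairs: (r1,p4) ✗  (r1,p8) ✗  (r4,p2) ✗  (r4,p4) ✗  (r5,p1) ✗  (r5,p4) ✗  (r7,p2) ✗  (r7,p3) ✗
Counterexamples (restrictor pairs failing the scope): 8.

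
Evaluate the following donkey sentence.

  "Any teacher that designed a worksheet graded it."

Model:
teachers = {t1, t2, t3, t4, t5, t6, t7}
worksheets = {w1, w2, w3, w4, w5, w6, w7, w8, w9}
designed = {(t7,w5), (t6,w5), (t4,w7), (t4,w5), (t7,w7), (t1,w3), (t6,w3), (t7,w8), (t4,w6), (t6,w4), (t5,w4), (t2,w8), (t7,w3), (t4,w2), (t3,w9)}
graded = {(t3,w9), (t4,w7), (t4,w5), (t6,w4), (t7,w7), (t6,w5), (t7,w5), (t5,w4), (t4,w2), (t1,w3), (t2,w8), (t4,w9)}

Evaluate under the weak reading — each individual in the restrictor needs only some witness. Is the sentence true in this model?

"it" takes "a worksheet" as antecedent — a donkey pronoun bound across the clause boundary.
Weak reading: every teacher t with some designed-worksheet has at least one designed-worksheet w such that graded(t,w).
Per teacher: t1:✓  t2:✓  t3:✓  t4:✓  t5:✓  t6:✓  t7:✓
Every teacher in the restrictor has a witness.

True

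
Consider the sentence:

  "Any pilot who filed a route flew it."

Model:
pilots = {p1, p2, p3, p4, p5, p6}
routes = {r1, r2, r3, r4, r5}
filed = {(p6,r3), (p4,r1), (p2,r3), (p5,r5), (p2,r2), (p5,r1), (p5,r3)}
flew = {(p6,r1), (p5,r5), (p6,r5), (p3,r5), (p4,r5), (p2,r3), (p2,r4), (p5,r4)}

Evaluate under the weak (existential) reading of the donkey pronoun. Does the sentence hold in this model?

False

"it" takes "a route" as antecedent — a donkey pronoun bound across the clause boundary.
Weak reading: every pilot p with some filed-route has at least one filed-route r such that flew(p,r).
Per pilot: p2:✓  p4:✗  p5:✓  p6:✗
p4 has no witness among its filed-routes.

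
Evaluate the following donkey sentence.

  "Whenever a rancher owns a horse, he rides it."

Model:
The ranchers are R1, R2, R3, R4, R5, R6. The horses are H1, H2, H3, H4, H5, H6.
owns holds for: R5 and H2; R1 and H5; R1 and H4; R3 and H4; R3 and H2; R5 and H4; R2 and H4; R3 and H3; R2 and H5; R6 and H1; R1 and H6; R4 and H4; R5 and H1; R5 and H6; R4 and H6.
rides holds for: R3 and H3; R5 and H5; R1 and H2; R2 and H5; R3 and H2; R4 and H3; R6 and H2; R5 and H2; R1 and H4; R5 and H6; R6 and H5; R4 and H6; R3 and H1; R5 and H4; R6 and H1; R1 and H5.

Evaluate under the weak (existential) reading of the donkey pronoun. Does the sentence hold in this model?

True

"it" takes "a horse" as antecedent — a donkey pronoun bound across the clause boundary.
Weak reading: every rancher r with some owns-horse has at least one owns-horse h such that rides(r,h).
Per rancher: R1:✓  R2:✓  R3:✓  R4:✓  R5:✓  R6:✓
Every rancher in the restrictor has a witness.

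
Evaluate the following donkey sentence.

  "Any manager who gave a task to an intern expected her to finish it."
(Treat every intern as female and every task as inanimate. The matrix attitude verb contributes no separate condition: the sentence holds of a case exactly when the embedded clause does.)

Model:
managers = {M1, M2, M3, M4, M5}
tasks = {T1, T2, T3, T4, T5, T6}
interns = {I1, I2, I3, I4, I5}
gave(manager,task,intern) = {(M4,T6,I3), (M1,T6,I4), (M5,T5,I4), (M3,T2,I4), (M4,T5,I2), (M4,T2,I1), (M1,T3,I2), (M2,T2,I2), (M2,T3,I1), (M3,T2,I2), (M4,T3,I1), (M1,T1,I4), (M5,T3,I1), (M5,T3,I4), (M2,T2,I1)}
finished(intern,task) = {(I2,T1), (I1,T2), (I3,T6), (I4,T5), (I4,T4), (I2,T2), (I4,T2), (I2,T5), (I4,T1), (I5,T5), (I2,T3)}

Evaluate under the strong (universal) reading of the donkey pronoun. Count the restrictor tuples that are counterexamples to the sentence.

"her" takes "an intern" as antecedent and "it" takes "a task"; both are donkey pronouns co-varying with the restrictor.
Strong reading: for every (m,t,i) with gave(m,t,i), finished(i,t).
Restrictor triples: (M1,T1,I4)→finished(I4,T1) ✓  (M1,T3,I2)→finished(I2,T3) ✓  (M1,T6,I4)→finished(I4,T6) ✗  (M2,T2,I1)→finished(I1,T2) ✓  (M2,T2,I2)→finished(I2,T2) ✓  (M2,T3,I1)→finished(I1,T3) ✗  (M3,T2,I2)→finished(I2,T2) ✓  (M3,T2,I4)→finished(I4,T2) ✓  (M4,T2,I1)→finished(I1,T2) ✓  (M4,T3,I1)→finished(I1,T3) ✗  (M4,T5,I2)→finished(I2,T5) ✓  (M4,T6,I3)→finished(I3,T6) ✓  (M5,T3,I1)→finished(I1,T3) ✗  (M5,T3,I4)→finished(I4,T3) ✗  (M5,T5,I4)→finished(I4,T5) ✓
Counterexamples (restrictor triples failing the scope): 5.

5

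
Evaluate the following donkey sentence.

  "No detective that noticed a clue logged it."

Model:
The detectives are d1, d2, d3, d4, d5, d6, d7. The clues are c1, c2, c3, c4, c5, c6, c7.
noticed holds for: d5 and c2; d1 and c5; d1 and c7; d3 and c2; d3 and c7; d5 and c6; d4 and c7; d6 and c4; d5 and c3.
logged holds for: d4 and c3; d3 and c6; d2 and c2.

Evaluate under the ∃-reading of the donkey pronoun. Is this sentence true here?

"it" takes "a clue" as antecedent — a donkey pronoun bound across the clause boundary.
Truth condition: for no (d,c) with noticed(d,c) does logged(d,c) hold.
Restrictor pairs — does the scope hold? (d1,c5):fails  (d1,c7):fails  (d3,c2):fails  (d3,c7):fails  (d4,c7):fails  (d5,c2):fails  (d5,c3):fails  (d5,c6):fails  (d6,c4):fails
Scope holds for no restrictor pair, so the sentence is true.

True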